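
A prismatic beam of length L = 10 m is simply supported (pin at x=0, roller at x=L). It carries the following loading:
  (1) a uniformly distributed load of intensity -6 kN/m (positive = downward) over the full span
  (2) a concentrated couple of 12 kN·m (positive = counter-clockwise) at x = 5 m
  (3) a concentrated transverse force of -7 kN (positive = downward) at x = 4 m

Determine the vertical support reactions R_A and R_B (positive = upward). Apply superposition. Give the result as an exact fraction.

Load 1 — uniform load w=-6 kN/m over full span:
  R_A = wL/2 = (-6)·10/2 = -30 kN
  R_B = wL/2 = (-6)·10/2 = -30 kN
Load 2 — applied couple M₀=12 kN·m at a=5 m (b=L-a=5):
  R_A = M₀/L = 12/10 = 6/5 kN
  R_B = -M₀/L = -12/10 = -6/5 kN
Load 3 — point force P=-7 kN at a=4 m (b=L-a=6):
  R_A = Pb/L = (-7)·6/10 = -21/5 kN
  R_B = Pa/L = (-7)·4/10 = -14/5 kN
Superposition: R_A = -33 kN, R_B = -34 kN

R_A = -33 kN, R_B = -34 kN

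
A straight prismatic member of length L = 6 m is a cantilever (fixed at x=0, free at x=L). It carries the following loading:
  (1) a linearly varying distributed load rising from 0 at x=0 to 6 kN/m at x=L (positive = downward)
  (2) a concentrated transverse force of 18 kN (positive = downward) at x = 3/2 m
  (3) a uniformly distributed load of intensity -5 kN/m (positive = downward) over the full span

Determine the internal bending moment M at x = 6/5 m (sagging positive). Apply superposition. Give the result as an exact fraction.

Load 1 — triangular load w₀=6 kN/m (0→w₀ over full span):
  M_1 = w₀Lx/2 - w₀L²/3 - w₀x³/(6L) = 6·6·(6/5)/2 - 6·6²/3 - 6·(6/5)³/(6·6) = -6336/125 kN·m
Load 2 — point force P=18 kN at a=3/2 m (b=L-a=9/2):
  M_2 = -P(a-x)  [x≤a] = -18·((3/2)-(6/5)) = -27/5 kN·m
Load 3 — uniform load w=-5 kN/m over full span:
  M_3 = -w(L-x)²/2 = -(-5)·(6-(6/5))²/2 = 288/5 kN·m
Superposition: M = Σ M_i = 189/125 kN·m ≈ 1.512000 kN·m

M(6/5) = 189/125 kN·m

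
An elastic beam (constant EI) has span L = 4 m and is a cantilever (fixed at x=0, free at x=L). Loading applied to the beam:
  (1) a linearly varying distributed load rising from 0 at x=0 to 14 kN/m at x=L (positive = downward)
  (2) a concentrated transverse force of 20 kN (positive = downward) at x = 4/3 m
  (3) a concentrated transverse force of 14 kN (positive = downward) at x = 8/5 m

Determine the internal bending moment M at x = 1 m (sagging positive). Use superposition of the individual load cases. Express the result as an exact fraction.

Load 1 — triangular load w₀=14 kN/m (0→w₀ over full span):
  M_1 = w₀Lx/2 - w₀L²/3 - w₀x³/(6L) = 14·4·1/2 - 14·4²/3 - 14·1³/(6·4) = -189/4 kN·m
Load 2 — point force P=20 kN at a=4/3 m (b=L-a=8/3):
  M_2 = -P(a-x)  [x≤a] = -20·((4/3)-1) = -20/3 kN·m
Load 3 — point force P=14 kN at a=8/5 m (b=L-a=12/5):
  M_3 = -P(a-x)  [x≤a] = -14·((8/5)-1) = -42/5 kN·m
Superposition: M = Σ M_i = -3739/60 kN·m ≈ -62.316667 kN·m

M(1) = -3739/60 kN·m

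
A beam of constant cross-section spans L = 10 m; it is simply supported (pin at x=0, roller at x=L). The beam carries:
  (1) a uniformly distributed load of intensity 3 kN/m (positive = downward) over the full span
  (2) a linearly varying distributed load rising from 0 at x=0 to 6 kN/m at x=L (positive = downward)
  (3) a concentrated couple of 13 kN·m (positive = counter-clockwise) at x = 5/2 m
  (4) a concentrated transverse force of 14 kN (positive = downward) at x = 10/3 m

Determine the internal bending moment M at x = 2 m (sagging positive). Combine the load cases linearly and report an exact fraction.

M(2) = 967/15 kN·m

Load 1 — uniform load w=3 kN/m over full span:
  M_1 = wx(L-x)/2 = 3·2·(10-2)/2 = 24 kN·m
Load 2 — triangular load w₀=6 kN/m (0→w₀ over full span):
  M_2 = w₀Lx/6 - w₀x³/(6L) = 6·10·2/6 - 6·2³/(6·10) = 96/5 kN·m
Load 3 — applied couple M₀=13 kN·m at a=5/2 m (b=L-a=15/2):
  M_3 = M₀x/L  [x≤a] = 13·2/10 = 13/5 kN·m
Load 4 — point force P=14 kN at a=10/3 m (b=L-a=20/3):
  M_4 = Pbx/L  [x≤a] = 14·(20/3)·2/10 = 56/3 kN·m
Superposition: M = Σ M_i = 967/15 kN·m ≈ 64.466667 kN·m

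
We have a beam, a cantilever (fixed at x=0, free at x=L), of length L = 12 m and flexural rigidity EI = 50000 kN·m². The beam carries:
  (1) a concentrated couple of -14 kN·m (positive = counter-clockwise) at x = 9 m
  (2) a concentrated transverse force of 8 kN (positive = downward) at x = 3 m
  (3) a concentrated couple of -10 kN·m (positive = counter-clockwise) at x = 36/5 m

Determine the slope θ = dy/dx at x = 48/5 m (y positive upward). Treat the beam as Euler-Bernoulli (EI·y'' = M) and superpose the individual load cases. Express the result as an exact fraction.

θ(48/5) = -117/25000 rad

Load 1 — applied couple M₀=-14 kN·m at a=9 m (b=L-a=3):
  θ_1 = M₀a/EI  [x>a] = (-14)·9/50000 = -63/25000 rad
Load 2 — point force P=8 kN at a=3 m (b=L-a=9):
  θ_2 = -Pa²/(2EI)  [x>a] = -8·3²/(2·50000) = -9/12500 rad
Load 3 — applied couple M₀=-10 kN·m at a=36/5 m (b=L-a=24/5):
  θ_3 = M₀a/EI  [x>a] = (-10)·(36/5)/50000 = -9/6250 rad
Superposition: θ = Σ θ_i = -117/25000 rad ≈ -0.004680 rad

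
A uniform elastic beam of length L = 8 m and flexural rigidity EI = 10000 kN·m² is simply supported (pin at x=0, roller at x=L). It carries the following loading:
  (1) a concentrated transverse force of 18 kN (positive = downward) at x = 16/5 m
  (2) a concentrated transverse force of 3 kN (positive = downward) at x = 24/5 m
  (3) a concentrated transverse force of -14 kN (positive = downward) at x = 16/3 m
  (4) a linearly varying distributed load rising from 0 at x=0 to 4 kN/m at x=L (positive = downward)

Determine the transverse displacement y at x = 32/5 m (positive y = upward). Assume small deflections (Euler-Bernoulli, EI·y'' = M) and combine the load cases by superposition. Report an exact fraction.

y(32/5) = -8004944/791015625 m

Load 1 — point force P=18 kN at a=16/5 m (b=L-a=24/5):
  y_1 = -Pa(L-x)(2Lx-a²-x²)/(6LEI)  [x>a] = -18·(16/5)·(8-(32/5))·(2·8·(32/5)-(16/5)²-(32/5)²)/(6·8·10000) = -768/78125 m
Load 2 — point force P=3 kN at a=24/5 m (b=L-a=16/5):
  y_2 = -Pa(L-x)(2Lx-a²-x²)/(6LEI)  [x>a] = -3·(24/5)·(8-(32/5))·(2·8·(32/5)-(24/5)²-(32/5)²)/(6·8·10000) = -144/78125 m
Load 3 — point force P=-14 kN at a=16/3 m (b=L-a=8/3):
  y_3 = -Pa(L-x)(2Lx-a²-x²)/(6LEI)  [x>a] = -(-14)·(16/3)·(8-(32/5))·(2·8·(32/5)-(16/3)²-(32/5)²)/(6·8·10000) = 51968/6328125 m
Load 4 — triangular load w₀=4 kN/m (0→w₀ over full span):
  y_4 = -w₀x(7L⁴-10L²x²+3x⁴)/(360LEI) = -4·(32/5)·(7·8⁴-10·8²·(32/5)²+3·(32/5)⁴)/(360·8·10000) = -65024/9765625 m
Superposition: y = Σ y_i = -8004944/791015625 m ≈ -0.010120 m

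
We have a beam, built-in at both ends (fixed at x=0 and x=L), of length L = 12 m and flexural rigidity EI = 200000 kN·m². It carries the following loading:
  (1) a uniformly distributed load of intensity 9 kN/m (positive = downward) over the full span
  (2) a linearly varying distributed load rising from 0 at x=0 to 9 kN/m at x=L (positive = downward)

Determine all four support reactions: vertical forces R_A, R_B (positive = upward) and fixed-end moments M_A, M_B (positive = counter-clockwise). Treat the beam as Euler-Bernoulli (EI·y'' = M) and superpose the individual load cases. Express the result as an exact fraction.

R_A = 351/5 kN, M_A = 756/5 kN·m, R_B = 459/5 kN, M_B = -864/5 kN·m

Load 1 — uniform load w=9 kN/m over full span:
  R_A = wL/2 = 9·12/2 = 54 kN
  M_A = wL²/12 = 9·12²/12 = 108 kN·m
  R_B = wL/2 = 9·12/2 = 54 kN
  M_B = -wL²/12 = -9·12²/12 = -108 kN·m
Load 2 — triangular load w₀=9 kN/m (0→w₀ over full span):
  R_A = 3w₀L/20 = 3·9·12/20 = 81/5 kN
  M_A = w₀L²/30 = 9·12²/30 = 216/5 kN·m
  R_B = 7w₀L/20 = 7·9·12/20 = 189/5 kN
  M_B = -w₀L²/20 = -9·12²/20 = -324/5 kN·m
Superposition: R_A = 351/5 kN, M_A = 756/5 kN·m, R_B = 459/5 kN, M_B = -864/5 kN·m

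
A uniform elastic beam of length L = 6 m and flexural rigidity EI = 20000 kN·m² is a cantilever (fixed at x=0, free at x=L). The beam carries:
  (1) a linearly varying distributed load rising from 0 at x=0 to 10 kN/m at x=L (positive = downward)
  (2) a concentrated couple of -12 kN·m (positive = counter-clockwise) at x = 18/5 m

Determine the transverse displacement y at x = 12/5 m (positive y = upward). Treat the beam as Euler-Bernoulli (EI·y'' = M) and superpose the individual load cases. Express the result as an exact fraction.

Load 1 — triangular load w₀=10 kN/m (0→w₀ over full span):
  y_1 = (w₀Lx³/12-w₀L²x²/6-w₀x⁵/(120L))/EI = (10·6·(12/5)³/12-10·6²·(12/5)²/6-10·(12/5)⁵/(120·6))/20000 = -27108/1953125 m
Load 2 — applied couple M₀=-12 kN·m at a=18/5 m (b=L-a=12/5):
  y_2 = M₀x²/(2EI)  [x≤a] = (-12)·(12/5)²/(2·20000) = -27/15625 m
Superposition: y = Σ y_i = -30483/1953125 m ≈ -0.015607 m

y(12/5) = -30483/1953125 m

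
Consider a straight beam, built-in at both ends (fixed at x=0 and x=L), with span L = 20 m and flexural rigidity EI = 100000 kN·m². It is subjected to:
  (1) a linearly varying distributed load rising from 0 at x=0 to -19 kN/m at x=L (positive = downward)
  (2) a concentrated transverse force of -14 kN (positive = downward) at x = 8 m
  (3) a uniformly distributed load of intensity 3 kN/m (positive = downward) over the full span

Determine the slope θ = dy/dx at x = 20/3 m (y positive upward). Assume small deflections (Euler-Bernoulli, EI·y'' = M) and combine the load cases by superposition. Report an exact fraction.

θ(20/3) = 31853/7593750 rad

Load 1 — triangular load w₀=-19 kN/m (0→w₀ over full span):
  θ_1 = -w₀(2x(L-x)(L-2x)(x+2L)+x²(L-x)²)/(120LEI) = -(-19)·(2·(20/3)·(20-(20/3))·(20-2·(20/3))·((20/3)+2·20)+(20/3)²·(20-(20/3))²)/(120·20·100000) = 152/30375 rad
Load 2 — point force P=-14 kN at a=8 m (b=L-a=12):
  θ_2 = -Pb²x(2aL-(3a+b)x)/(2L³EI)  [x≤a] = -(-14)·12²·(20/3)·(2·8·20-(3·8+12)·(20/3))/(2·20³·100000) = 21/31250 rad
Load 3 — uniform load w=3 kN/m over full span:
  θ_3 = -wx(L-x)(L-2x)/(12EI) = -3·(20/3)·(20-(20/3))·(20-2·(20/3))/(12·100000) = -1/675 rad
Superposition: θ = Σ θ_i = 31853/7593750 rad ≈ 0.004195 rad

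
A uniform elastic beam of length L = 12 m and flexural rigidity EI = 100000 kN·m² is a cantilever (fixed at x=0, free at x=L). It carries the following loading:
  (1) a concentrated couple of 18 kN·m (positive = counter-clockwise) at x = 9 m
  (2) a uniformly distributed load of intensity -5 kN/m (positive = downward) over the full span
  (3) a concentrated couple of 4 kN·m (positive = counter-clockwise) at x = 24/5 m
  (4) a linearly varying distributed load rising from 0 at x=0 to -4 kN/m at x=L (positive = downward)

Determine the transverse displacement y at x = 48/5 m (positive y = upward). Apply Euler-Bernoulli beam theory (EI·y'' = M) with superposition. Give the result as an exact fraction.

Load 1 — applied couple M₀=18 kN·m at a=9 m (b=L-a=3):
  y_1 = M₀a(2x-a)/(2EI)  [x>a] = 18·9·(2·(48/5)-9)/(2·100000) = 4131/500000 m
Load 2 — uniform load w=-5 kN/m over full span:
  y_2 = -wx²(x²-4Lx+6L²)/(24EI) = -(-5)·(48/5)²·((48/5)²-4·12·(48/5)+6·12²)/(24·100000) = 37152/390625 m
Load 3 — applied couple M₀=4 kN·m at a=24/5 m (b=L-a=36/5):
  y_3 = M₀a(2x-a)/(2EI)  [x>a] = 4·(24/5)·(2·(48/5)-(24/5))/(2·100000) = 108/78125 m
Load 4 — triangular load w₀=-4 kN/m (0→w₀ over full span):
  y_4 = (w₀Lx³/12-w₀L²x²/6-w₀x⁵/(120L))/EI = ((-4)·12·(48/5)³/12-(-4)·12²·(48/5)²/6-(-4)·(48/5)⁵/(120·12))/100000 = 2702592/48828125 m
Superposition: y = Σ y_i = 250160319/1562500000 m ≈ 0.160103 m

y(48/5) = 250160319/1562500000 m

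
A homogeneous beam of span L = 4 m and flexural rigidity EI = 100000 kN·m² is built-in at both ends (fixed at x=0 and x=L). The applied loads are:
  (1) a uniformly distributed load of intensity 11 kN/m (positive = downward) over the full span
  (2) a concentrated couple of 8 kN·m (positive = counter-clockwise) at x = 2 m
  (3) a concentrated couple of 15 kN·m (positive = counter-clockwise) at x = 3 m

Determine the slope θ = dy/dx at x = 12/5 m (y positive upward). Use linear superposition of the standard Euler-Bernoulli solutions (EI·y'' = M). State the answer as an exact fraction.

θ(12/5) = 1089/25000000 rad

Load 1 — uniform load w=11 kN/m over full span:
  θ_1 = -wx(L-x)(L-2x)/(12EI) = -11·(12/5)·(4-(12/5))·(4-2·(12/5))/(12·100000) = 11/390625 rad
Load 2 — applied couple M₀=8 kN·m at a=2 m (b=L-a=2):
  θ_2 = (R_Ax²/2 - M_Ax - M₀(x-a))/EI  [x>a] with R_A=3, M_A=2 = (3·(12/5)²/2 - 2·(12/5) - 8·((12/5)-2))/100000 = 1/156250 rad
Load 3 — applied couple M₀=15 kN·m at a=3 m (b=L-a=1):
  θ_3 = (R_Ax²/2 - M_Ax)/EI  [x≤a] with R_A=135/32, M_A=75/16 = ((135/32)·(12/5)²/2 - (75/16)·(12/5))/100000 = 9/1000000 rad
Superposition: θ = Σ θ_i = 1089/25000000 rad ≈ 0.000044 rad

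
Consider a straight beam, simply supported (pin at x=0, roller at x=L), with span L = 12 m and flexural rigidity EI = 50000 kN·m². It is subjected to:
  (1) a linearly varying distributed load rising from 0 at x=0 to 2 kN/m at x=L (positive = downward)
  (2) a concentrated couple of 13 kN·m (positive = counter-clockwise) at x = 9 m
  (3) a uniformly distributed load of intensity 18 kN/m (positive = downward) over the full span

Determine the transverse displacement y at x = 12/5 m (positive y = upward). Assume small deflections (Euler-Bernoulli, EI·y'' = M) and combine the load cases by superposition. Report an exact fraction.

y(12/5) = -96463431/1562500000 m

Load 1 — triangular load w₀=2 kN/m (0→w₀ over full span):
  y_1 = -w₀x(7L⁴-10L²x²+3x⁴)/(360LEI) = -2·(12/5)·(7·12⁴-10·12²·(12/5)²+3·(12/5)⁴)/(360·12·50000) = -148608/48828125 m
Load 2 — applied couple M₀=13 kN·m at a=9 m (b=L-a=3):
  y_2 = (M₀x³/(6L)+C₁x)/EI  [x≤a] with C₁=M₀(3b²-L²)/(6L)=-169/8 = (13·(12/5)³/(6·12)+(-169/8)·(12/5))/50000 = -12051/12500000 m
Load 3 — uniform load w=18 kN/m over full span:
  y_3 = -wx(L³-2Lx²+x³)/(24EI) = -18·(12/5)·(12³-2·12·(12/5)²+(12/5)³)/(24·50000) = -112752/1953125 m
Superposition: y = Σ y_i = -96463431/1562500000 m ≈ -0.061737 m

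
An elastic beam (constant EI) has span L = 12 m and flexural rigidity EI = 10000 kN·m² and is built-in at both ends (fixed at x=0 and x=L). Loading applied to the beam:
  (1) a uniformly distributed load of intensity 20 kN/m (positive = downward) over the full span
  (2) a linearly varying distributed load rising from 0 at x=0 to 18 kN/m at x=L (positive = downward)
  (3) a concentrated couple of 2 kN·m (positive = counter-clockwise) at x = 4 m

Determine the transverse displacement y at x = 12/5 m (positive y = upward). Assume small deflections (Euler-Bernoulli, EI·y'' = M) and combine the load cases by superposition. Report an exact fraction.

Load 1 — uniform load w=20 kN/m over full span:
  y_1 = -wx²(L-x)²/(24EI) = -20·(12/5)²·(12-(12/5))²/(24·10000) = -3456/78125 m
Load 2 — triangular load w₀=18 kN/m (0→w₀ over full span):
  y_2 = -w₀x²(L-x)²(x+2L)/(120LEI) = -18·(12/5)²·(12-(12/5))²·((12/5)+2·12)/(120·12·10000) = -171072/9765625 m
Load 3 — applied couple M₀=2 kN·m at a=4 m (b=L-a=8):
  y_3 = (R_Ax³/6 - M_Ax²/2)/EI  [x≤a] with R_A=2/9, M_A=0 = ((2/9)·(12/5)³/6 - 0·(12/5)²/2)/10000 = 4/78125 m
Superposition: y = Σ y_i = -602572/9765625 m ≈ -0.061703 m

y(12/5) = -602572/9765625 m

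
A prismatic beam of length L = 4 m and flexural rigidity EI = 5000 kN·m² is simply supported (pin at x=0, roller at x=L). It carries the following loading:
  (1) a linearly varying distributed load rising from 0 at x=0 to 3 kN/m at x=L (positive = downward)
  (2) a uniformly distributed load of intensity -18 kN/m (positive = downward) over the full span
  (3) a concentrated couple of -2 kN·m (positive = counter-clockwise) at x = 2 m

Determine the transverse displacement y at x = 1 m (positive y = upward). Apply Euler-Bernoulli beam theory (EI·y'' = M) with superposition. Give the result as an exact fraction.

y(1) = 1267/160000 m

Load 1 — triangular load w₀=3 kN/m (0→w₀ over full span):
  y_1 = -w₀x(7L⁴-10L²x²+3x⁴)/(360LEI) = -3·1·(7·4⁴-10·4²·1²+3·1⁴)/(360·4·5000) = -109/160000 m
Load 2 — uniform load w=-18 kN/m over full span:
  y_2 = -wx(L³-2Lx²+x³)/(24EI) = -(-18)·1·(4³-2·4·1²+1³)/(24·5000) = 171/20000 m
Load 3 — applied couple M₀=-2 kN·m at a=2 m (b=L-a=2):
  y_3 = (M₀x³/(6L)+C₁x)/EI  [x≤a] with C₁=M₀(3b²-L²)/(6L)=1/3 = ((-2)·1³/(6·4)+(1/3)·1)/5000 = 1/20000 m
Superposition: y = Σ y_i = 1267/160000 m ≈ 0.007919 m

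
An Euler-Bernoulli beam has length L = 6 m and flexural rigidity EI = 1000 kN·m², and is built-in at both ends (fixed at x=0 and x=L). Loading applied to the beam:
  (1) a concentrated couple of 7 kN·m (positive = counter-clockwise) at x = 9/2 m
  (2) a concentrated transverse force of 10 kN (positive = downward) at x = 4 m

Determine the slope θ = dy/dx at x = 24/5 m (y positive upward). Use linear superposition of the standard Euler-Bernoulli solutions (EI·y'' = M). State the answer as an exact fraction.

Load 1 — applied couple M₀=7 kN·m at a=9/2 m (b=L-a=3/2):
  θ_1 = (R_Ax²/2 - M_Ax - M₀(x-a))/EI  [x>a] with R_A=21/16, M_A=35/16 = ((21/16)·(24/5)²/2 - (35/16)·(24/5) - 7·((24/5)-(9/2)))/1000 = 63/25000 rad
Load 2 — point force P=10 kN at a=4 m (b=L-a=2):
  θ_2 = Pa²(L-x)(2bL-(3b+a)(L-x))/(2L³EI)  [x>a] = 10·4²·(6-(24/5))·(2·2·6-(3·2+4)·(6-(24/5)))/(2·6³·1000) = 2/375 rad
Superposition: θ = Σ θ_i = 589/75000 rad ≈ 0.007853 rad

θ(24/5) = 589/75000 rad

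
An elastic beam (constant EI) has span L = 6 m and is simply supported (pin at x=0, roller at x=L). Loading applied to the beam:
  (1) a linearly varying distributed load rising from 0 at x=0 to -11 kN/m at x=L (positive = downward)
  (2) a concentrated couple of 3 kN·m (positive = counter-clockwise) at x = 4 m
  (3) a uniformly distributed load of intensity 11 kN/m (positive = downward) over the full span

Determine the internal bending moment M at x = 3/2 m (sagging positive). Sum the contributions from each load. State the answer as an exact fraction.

Load 1 — triangular load w₀=-11 kN/m (0→w₀ over full span):
  M_1 = w₀Lx/6 - w₀x³/(6L) = (-11)·6·(3/2)/6 - (-11)·(3/2)³/(6·6) = -495/32 kN·m
Load 2 — applied couple M₀=3 kN·m at a=4 m (b=L-a=2):
  M_2 = M₀x/L  [x≤a] = 3·(3/2)/6 = 3/4 kN·m
Load 3 — uniform load w=11 kN/m over full span:
  M_3 = wx(L-x)/2 = 11·(3/2)·(6-(3/2))/2 = 297/8 kN·m
Superposition: M = Σ M_i = 717/32 kN·m ≈ 22.406250 kN·m

M(3/2) = 717/32 kN·m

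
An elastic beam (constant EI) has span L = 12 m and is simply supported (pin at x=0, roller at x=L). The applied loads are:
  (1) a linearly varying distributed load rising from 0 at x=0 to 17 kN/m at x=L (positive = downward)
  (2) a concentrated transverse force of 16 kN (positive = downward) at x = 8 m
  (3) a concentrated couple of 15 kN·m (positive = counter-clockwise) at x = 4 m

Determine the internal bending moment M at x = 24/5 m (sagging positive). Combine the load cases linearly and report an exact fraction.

M(24/5) = 19211/125 kN·m

Load 1 — triangular load w₀=17 kN/m (0→w₀ over full span):
  M_1 = w₀Lx/6 - w₀x³/(6L) = 17·12·(24/5)/6 - 17·(24/5)³/(6·12) = 17136/125 kN·m
Load 2 — point force P=16 kN at a=8 m (b=L-a=4):
  M_2 = Pbx/L  [x≤a] = 16·4·(24/5)/12 = 128/5 kN·m
Load 3 — applied couple M₀=15 kN·m at a=4 m (b=L-a=8):
  M_3 = M₀x/L - M₀  [x>a] = 15·(24/5)/12 - 15 = -9 kN·m
Superposition: M = Σ M_i = 19211/125 kN·m ≈ 153.688000 kN·m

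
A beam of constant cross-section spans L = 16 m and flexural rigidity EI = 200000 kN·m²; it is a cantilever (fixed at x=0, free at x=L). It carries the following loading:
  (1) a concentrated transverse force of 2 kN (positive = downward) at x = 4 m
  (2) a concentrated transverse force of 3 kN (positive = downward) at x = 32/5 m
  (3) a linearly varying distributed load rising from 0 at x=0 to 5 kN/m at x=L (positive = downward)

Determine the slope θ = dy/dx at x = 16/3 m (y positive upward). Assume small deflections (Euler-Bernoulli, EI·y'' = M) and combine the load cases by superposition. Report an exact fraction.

θ(16/3) = -136151/15187500 rad

Load 1 — point force P=2 kN at a=4 m (b=L-a=12):
  θ_1 = -Pa²/(2EI)  [x>a] = -2·4²/(2·200000) = -1/12500 rad
Load 2 — point force P=3 kN at a=32/5 m (b=L-a=48/5):
  θ_2 = -Px(2a-x)/(2EI)  [x≤a] = -3·(16/3)·(2·(32/5)-(16/3))/(2·200000) = -14/46875 rad
Load 3 — triangular load w₀=5 kN/m (0→w₀ over full span):
  θ_3 = (w₀Lx²/4-w₀L²x/3-w₀x⁴/(24L))/EI = (5·16·(16/3)²/4-5·16²·(16/3)/3-5·(16/3)⁴/(24·16))/200000 = -1304/151875 rad
Superposition: θ = Σ θ_i = -136151/15187500 rad ≈ -0.008965 rad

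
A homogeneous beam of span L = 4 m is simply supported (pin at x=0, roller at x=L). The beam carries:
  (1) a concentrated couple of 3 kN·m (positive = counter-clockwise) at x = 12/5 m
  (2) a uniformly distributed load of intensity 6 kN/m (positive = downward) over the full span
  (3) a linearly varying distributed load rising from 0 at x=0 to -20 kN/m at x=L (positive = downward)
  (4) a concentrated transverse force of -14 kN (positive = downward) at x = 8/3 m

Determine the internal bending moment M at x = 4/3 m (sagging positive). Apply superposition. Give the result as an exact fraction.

Load 1 — applied couple M₀=3 kN·m at a=12/5 m (b=L-a=8/5):
  M_1 = M₀x/L  [x≤a] = 3·(4/3)/4 = 1 kN·m
Load 2 — uniform load w=6 kN/m over full span:
  M_2 = wx(L-x)/2 = 6·(4/3)·(4-(4/3))/2 = 32/3 kN·m
Load 3 — triangular load w₀=-20 kN/m (0→w₀ over full span):
  M_3 = w₀Lx/6 - w₀x³/(6L) = (-20)·4·(4/3)/6 - (-20)·(4/3)³/(6·4) = -1280/81 kN·m
Load 4 — point force P=-14 kN at a=8/3 m (b=L-a=4/3):
  M_4 = Pbx/L  [x≤a] = (-14)·(4/3)·(4/3)/4 = -56/9 kN·m
Superposition: M = Σ M_i = -839/81 kN·m ≈ -10.358025 kN·m

M(4/3) = -839/81 kN·m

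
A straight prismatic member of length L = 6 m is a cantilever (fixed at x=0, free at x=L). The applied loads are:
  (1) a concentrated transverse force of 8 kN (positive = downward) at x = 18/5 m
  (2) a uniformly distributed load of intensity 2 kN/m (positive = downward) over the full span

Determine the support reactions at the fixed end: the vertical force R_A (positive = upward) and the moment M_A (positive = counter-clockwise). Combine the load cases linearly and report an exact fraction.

Load 1 — point force P=8 kN at a=18/5 m (b=L-a=12/5):
  R_A = P = 8 kN
  M_A = Pa = 8·(18/5) = 144/5 kN·m
Load 2 — uniform load w=2 kN/m over full span:
  R_A = wL = 2·6 = 12 kN
  M_A = wL²/2 = 2·6²/2 = 36 kN·m
Superposition: R_A = 20 kN, M_A = 324/5 kN·m

R_A = 20 kN, M_A = 324/5 kN·m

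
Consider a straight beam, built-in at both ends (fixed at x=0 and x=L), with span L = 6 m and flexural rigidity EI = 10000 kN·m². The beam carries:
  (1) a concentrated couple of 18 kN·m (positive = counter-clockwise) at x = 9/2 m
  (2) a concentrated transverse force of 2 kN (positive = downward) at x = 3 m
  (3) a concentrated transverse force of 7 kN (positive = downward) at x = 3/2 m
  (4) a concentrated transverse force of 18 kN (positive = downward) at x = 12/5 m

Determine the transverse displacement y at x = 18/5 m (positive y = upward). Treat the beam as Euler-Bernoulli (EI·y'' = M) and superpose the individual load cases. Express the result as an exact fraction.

Load 1 — applied couple M₀=18 kN·m at a=9/2 m (b=L-a=3/2):
  y_1 = (R_Ax³/6 - M_Ax²/2)/EI  [x≤a] with R_A=27/8, M_A=45/8 = ((27/8)·(18/5)³/6 - (45/8)·(18/5)²/2)/10000 = -5103/5000000 m
Load 2 — point force P=2 kN at a=3 m (b=L-a=3):
  y_2 = -Pa²(L-x)²(3bL-(3b+a)(L-x))/(6L³EI)  [x>a] = -2·3²·(6-(18/5))²·(3·3·6-(3·3+3)·(6-(18/5)))/(6·6³·10000) = -63/312500 m
Load 3 — point force P=7 kN at a=3/2 m (b=L-a=9/2):
  y_3 = -Pa²(L-x)²(3bL-(3b+a)(L-x))/(6L³EI)  [x>a] = -7·(3/2)²·(6-(18/5))²·(3·(9/2)·6-(3·(9/2)+(3/2))·(6-(18/5)))/(6·6³·10000) = -63/200000 m
Load 4 — point force P=18 kN at a=12/5 m (b=L-a=18/5):
  y_4 = -Pa²(L-x)²(3bL-(3b+a)(L-x))/(6L³EI)  [x>a] = -18·(12/5)²·(6-(18/5))²·(3·(18/5)·6-(3·(18/5)+(12/5))·(6-(18/5)))/(6·6³·10000) = -14904/9765625 m
Superposition: y = Σ y_i = -957303/312500000 m ≈ -0.003063 m

y(18/5) = -957303/312500000 m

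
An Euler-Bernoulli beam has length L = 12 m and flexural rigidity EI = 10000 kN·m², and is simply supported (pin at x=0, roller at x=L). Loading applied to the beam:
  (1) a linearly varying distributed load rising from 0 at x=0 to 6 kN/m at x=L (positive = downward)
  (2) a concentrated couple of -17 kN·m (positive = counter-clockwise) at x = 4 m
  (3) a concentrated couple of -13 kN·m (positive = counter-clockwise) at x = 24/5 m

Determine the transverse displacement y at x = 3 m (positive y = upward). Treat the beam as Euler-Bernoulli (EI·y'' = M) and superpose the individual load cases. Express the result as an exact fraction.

Load 1 — triangular load w₀=6 kN/m (0→w₀ over full span):
  y_1 = -w₀x(7L⁴-10L²x²+3x⁴)/(360LEI) = -6·3·(7·12⁴-10·12²·3²+3·3⁴)/(360·12·10000) = -8829/160000 m
Load 2 — applied couple M₀=-17 kN·m at a=4 m (b=L-a=8):
  y_2 = (M₀x³/(6L)+C₁x)/EI  [x≤a] with C₁=M₀(3b²-L²)/(6L)=-34/3 = ((-17)·3³/(6·12)+(-34/3)·3)/10000 = -323/80000 m
Load 3 — applied couple M₀=-13 kN·m at a=24/5 m (b=L-a=36/5):
  y_3 = (M₀x³/(6L)+C₁x)/EI  [x≤a] with C₁=M₀(3b²-L²)/(6L)=-52/25 = ((-13)·3³/(6·12)+(-52/25)·3)/10000 = -2223/2000000 m
Superposition: y = Σ y_i = -241321/4000000 m ≈ -0.060330 m

y(3) = -241321/4000000 m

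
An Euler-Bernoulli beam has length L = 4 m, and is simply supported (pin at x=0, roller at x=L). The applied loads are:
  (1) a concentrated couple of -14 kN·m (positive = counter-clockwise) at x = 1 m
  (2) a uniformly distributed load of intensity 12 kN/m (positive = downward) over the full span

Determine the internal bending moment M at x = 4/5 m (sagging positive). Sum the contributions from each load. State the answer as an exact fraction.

M(4/5) = 314/25 kN·m

Load 1 — applied couple M₀=-14 kN·m at a=1 m (b=L-a=3):
  M_1 = M₀x/L  [x≤a] = (-14)·(4/5)/4 = -14/5 kN·m
Load 2 — uniform load w=12 kN/m over full span:
  M_2 = wx(L-x)/2 = 12·(4/5)·(4-(4/5))/2 = 384/25 kN·m
Superposition: M = Σ M_i = 314/25 kN·m ≈ 12.560000 kN·m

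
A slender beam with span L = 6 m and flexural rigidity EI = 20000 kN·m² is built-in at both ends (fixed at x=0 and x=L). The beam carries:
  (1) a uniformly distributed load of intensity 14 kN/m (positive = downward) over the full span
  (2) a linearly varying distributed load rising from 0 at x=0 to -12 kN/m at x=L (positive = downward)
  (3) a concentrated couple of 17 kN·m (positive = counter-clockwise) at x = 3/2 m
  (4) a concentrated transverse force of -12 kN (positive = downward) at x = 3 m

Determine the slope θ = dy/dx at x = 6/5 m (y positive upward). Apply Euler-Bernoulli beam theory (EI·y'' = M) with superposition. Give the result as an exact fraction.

Load 1 — uniform load w=14 kN/m over full span:
  θ_1 = -wx(L-x)(L-2x)/(12EI) = -14·(6/5)·(6-(6/5))·(6-2·(6/5))/(12·20000) = -189/156250 rad
Load 2 — triangular load w₀=-12 kN/m (0→w₀ over full span):
  θ_2 = -w₀(2x(L-x)(L-2x)(x+2L)+x²(L-x)²)/(120LEI) = -(-12)·(2·(6/5)·(6-(6/5))·(6-2·(6/5))·((6/5)+2·6)+(6/5)²·(6-(6/5))²)/(120·6·20000) = 189/390625 rad
Load 3 — applied couple M₀=17 kN·m at a=3/2 m (b=L-a=9/2):
  θ_3 = (R_Ax²/2 - M_Ax)/EI  [x≤a] with R_A=51/16, M_A=-51/16 = ((51/16)·(6/5)²/2 - (-51/16)·(6/5))/20000 = 153/500000 rad
Load 4 — point force P=-12 kN at a=3 m (b=L-a=3):
  θ_4 = -Pb²x(2aL-(3a+b)x)/(2L³EI)  [x≤a] = -(-12)·3²·(6/5)·(2·3·6-(3·3+3)·(6/5))/(2·6³·20000) = 81/250000 rad
Superposition: θ = Σ θ_i = -1197/12500000 rad ≈ -0.000096 rad

θ(6/5) = -1197/12500000 rad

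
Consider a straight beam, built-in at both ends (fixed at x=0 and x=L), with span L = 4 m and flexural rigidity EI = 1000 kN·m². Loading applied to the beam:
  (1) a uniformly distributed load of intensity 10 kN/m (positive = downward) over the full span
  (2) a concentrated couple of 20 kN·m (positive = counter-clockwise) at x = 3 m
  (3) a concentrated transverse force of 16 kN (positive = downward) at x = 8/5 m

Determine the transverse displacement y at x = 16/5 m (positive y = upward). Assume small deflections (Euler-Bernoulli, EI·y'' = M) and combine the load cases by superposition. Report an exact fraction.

y(16/5) = -138191/23437500 m

Load 1 — uniform load w=10 kN/m over full span:
  y_1 = -wx²(L-x)²/(24EI) = -10·(16/5)²·(4-(16/5))²/(24·1000) = -128/46875 m
Load 2 — applied couple M₀=20 kN·m at a=3 m (b=L-a=1):
  y_2 = (R_Ax³/6 - M_Ax²/2 - M₀(x-a)²/2)/EI  [x>a] with R_A=45/8, M_A=25/4 = ((45/8)·(16/5)³/6 - (25/4)·(16/5)²/2 - 20·((16/5)-3)²/2)/1000 = -21/12500 m
Load 3 — point force P=16 kN at a=8/5 m (b=L-a=12/5):
  y_3 = -Pa²(L-x)²(3bL-(3b+a)(L-x))/(6L³EI)  [x>a] = -16·(8/5)²·(4-(16/5))²·(3·(12/5)·4-(3·(12/5)+(8/5))·(4-(16/5)))/(6·4³·1000) = -8704/5859375 m
Superposition: y = Σ y_i = -138191/23437500 m ≈ -0.005896 m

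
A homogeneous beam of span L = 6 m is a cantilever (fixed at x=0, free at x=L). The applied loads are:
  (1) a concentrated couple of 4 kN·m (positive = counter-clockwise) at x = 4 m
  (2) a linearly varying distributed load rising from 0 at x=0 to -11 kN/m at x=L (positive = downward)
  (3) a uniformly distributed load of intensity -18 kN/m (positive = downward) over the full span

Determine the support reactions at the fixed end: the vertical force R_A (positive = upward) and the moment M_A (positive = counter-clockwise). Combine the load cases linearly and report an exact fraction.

Load 1 — applied couple M₀=4 kN·m at a=4 m (b=L-a=2):
  R_A = 0 kN
  M_A = -M₀ = -4 kN·m
Load 2 — triangular load w₀=-11 kN/m (0→w₀ over full span):
  R_A = w₀L/2 = (-11)·6/2 = -33 kN
  M_A = w₀L²/3 = (-11)·6²/3 = -132 kN·m
Load 3 — uniform load w=-18 kN/m over full span:
  R_A = wL = (-18)·6 = -108 kN
  M_A = wL²/2 = (-18)·6²/2 = -324 kN·m
Superposition: R_A = -141 kN, M_A = -460 kN·m

R_A = -141 kN, M_A = -460 kN·m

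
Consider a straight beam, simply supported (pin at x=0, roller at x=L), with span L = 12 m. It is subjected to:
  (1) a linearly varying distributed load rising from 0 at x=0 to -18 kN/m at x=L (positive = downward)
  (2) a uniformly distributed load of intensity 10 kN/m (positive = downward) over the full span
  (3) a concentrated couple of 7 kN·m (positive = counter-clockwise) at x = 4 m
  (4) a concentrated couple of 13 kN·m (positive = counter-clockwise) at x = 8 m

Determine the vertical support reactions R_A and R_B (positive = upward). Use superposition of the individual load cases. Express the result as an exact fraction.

Load 1 — triangular load w₀=-18 kN/m (0→w₀ over full span):
  R_A = w₀L/6 = (-18)·12/6 = -36 kN
  R_B = w₀L/3 = (-18)·12/3 = -72 kN
Load 2 — uniform load w=10 kN/m over full span:
  R_A = wL/2 = 10·12/2 = 60 kN
  R_B = wL/2 = 10·12/2 = 60 kN
Load 3 — applied couple M₀=7 kN·m at a=4 m (b=L-a=8):
  R_A = M₀/L = 7/12 kN
  R_B = -M₀/L = -7/12 kN
Load 4 — applied couple M₀=13 kN·m at a=8 m (b=L-a=4):
  R_A = M₀/L = 13/12 kN
  R_B = -M₀/L = -13/12 kN
Superposition: R_A = 77/3 kN, R_B = -41/3 kN

R_A = 77/3 kN, R_B = -41/3 kN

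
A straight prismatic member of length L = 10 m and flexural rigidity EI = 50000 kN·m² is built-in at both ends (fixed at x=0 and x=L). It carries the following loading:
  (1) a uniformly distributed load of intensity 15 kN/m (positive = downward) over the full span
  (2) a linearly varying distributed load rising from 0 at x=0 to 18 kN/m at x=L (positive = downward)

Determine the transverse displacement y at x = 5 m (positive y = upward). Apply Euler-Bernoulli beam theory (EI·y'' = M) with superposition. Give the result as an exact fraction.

y(5) = -1/80 m

Load 1 — uniform load w=15 kN/m over full span:
  y_1 = -wx²(L-x)²/(24EI) = -15·5²·(10-5)²/(24·50000) = -1/128 m
Load 2 — triangular load w₀=18 kN/m (0→w₀ over full span):
  y_2 = -w₀x²(L-x)²(x+2L)/(120LEI) = -18·5²·(10-5)²·(5+2·10)/(120·10·50000) = -3/640 m
Superposition: y = Σ y_i = -1/80 m ≈ -0.012500 m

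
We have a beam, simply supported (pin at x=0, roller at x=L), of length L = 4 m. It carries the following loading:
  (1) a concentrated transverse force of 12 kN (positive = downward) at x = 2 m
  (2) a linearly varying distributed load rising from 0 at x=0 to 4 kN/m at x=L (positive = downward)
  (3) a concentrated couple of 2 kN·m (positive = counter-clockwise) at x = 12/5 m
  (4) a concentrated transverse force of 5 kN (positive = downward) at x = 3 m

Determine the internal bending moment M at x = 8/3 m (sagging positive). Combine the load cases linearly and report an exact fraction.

M(8/3) = 1184/81 kN·m

Load 1 — point force P=12 kN at a=2 m (b=L-a=2):
  M_1 = Pa(L-x)/L  [x>a] = 12·2·(4-(8/3))/4 = 8 kN·m
Load 2 — triangular load w₀=4 kN/m (0→w₀ over full span):
  M_2 = w₀Lx/6 - w₀x³/(6L) = 4·4·(8/3)/6 - 4·(8/3)³/(6·4) = 320/81 kN·m
Load 3 — applied couple M₀=2 kN·m at a=12/5 m (b=L-a=8/5):
  M_3 = M₀x/L - M₀  [x>a] = 2·(8/3)/4 - 2 = -2/3 kN·m
Load 4 — point force P=5 kN at a=3 m (b=L-a=1):
  M_4 = Pbx/L  [x≤a] = 5·1·(8/3)/4 = 10/3 kN·m
Superposition: M = Σ M_i = 1184/81 kN·m ≈ 14.617284 kN·m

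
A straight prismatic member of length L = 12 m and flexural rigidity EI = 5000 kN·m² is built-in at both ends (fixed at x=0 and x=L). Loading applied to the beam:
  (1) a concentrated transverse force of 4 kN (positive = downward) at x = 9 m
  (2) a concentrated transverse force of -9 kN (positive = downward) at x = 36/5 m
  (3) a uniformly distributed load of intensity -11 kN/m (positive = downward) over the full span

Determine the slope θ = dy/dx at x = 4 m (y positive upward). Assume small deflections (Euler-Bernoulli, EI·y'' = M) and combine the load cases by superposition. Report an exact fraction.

θ(4) = 12137/468750 rad

Load 1 — point force P=4 kN at a=9 m (b=L-a=3):
  θ_1 = -Pb²x(2aL-(3a+b)x)/(2L³EI)  [x≤a] = -4·3²·4·(2·9·12-(3·9+3)·4)/(2·12³·5000) = -1/1250 rad
Load 2 — point force P=-9 kN at a=36/5 m (b=L-a=24/5):
  θ_2 = -Pb²x(2aL-(3a+b)x)/(2L³EI)  [x≤a] = -(-9)·(24/5)²·4·(2·(36/5)·12-(3·(36/5)+(24/5))·4)/(2·12³·5000) = 252/78125 rad
Load 3 — uniform load w=-11 kN/m over full span:
  θ_3 = -wx(L-x)(L-2x)/(12EI) = -(-11)·4·(12-4)·(12-2·4)/(12·5000) = 44/1875 rad
Superposition: θ = Σ θ_i = 12137/468750 rad ≈ 0.025892 rad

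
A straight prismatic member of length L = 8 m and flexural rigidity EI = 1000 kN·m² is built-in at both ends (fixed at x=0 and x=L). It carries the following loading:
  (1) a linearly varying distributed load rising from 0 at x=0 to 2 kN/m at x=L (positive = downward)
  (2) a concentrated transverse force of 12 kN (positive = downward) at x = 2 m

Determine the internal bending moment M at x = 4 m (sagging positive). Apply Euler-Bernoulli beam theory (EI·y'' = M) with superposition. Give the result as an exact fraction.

M(4) = 17/3 kN·m

Load 1 — triangular load w₀=2 kN/m (0→w₀ over full span):
  M_1 = 3w₀Lx/20 - w₀L²/30 - w₀x³/(6L) = 3·2·8·4/20 - 2·8²/30 - 2·4³/(6·8) = 8/3 kN·m
Load 2 — point force P=12 kN at a=2 m (b=L-a=6):
  M_2 = Pa²(a+3b)(L-x)/L³ - Pa²b/L²  [x>a] = 12·2²·(2+3·6)·(8-4)/8³ - 12·2²·6/8² = 3 kN·m
Superposition: M = Σ M_i = 17/3 kN·m ≈ 5.666667 kN·m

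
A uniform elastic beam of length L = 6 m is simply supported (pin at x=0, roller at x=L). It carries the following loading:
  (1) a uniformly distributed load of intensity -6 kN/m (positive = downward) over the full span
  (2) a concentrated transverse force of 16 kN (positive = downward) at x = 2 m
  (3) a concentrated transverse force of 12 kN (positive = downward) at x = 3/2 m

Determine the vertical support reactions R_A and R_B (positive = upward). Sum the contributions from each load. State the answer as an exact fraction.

R_A = 5/3 kN, R_B = -29/3 kN

Load 1 — uniform load w=-6 kN/m over full span:
  R_A = wL/2 = (-6)·6/2 = -18 kN
  R_B = wL/2 = (-6)·6/2 = -18 kN
Load 2 — point force P=16 kN at a=2 m (b=L-a=4):
  R_A = Pb/L = 16·4/6 = 32/3 kN
  R_B = Pa/L = 16·2/6 = 16/3 kN
Load 3 — point force P=12 kN at a=3/2 m (b=L-a=9/2):
  R_A = Pb/L = 12·(9/2)/6 = 9 kN
  R_B = Pa/L = 12·(3/2)/6 = 3 kN
Superposition: R_A = 5/3 kN, R_B = -29/3 kN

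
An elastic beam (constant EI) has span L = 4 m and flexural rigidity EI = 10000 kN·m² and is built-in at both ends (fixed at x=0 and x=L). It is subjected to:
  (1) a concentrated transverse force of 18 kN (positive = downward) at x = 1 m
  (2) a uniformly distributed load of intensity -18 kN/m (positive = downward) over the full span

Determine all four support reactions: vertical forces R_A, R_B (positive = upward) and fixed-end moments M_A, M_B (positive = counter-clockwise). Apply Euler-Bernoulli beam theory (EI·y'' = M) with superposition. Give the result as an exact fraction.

Load 1 — point force P=18 kN at a=1 m (b=L-a=3):
  R_A = Pb²(3a+b)/L³ = 18·3²·(3·1+3)/4³ = 243/16 kN
  M_A = Pab²/L² = 18·1·3²/4² = 81/8 kN·m
  R_B = Pa²(a+3b)/L³ = 18·1²·(1+3·3)/4³ = 45/16 kN
  M_B = -Pa²b/L² = -18·1²·3/4² = -27/8 kN·m
Load 2 — uniform load w=-18 kN/m over full span:
  R_A = wL/2 = (-18)·4/2 = -36 kN
  M_A = wL²/12 = (-18)·4²/12 = -24 kN·m
  R_B = wL/2 = (-18)·4/2 = -36 kN
  M_B = -wL²/12 = -(-18)·4²/12 = 24 kN·m
Superposition: R_A = -333/16 kN, M_A = -111/8 kN·m, R_B = -531/16 kN, M_B = 165/8 kN·m

R_A = -333/16 kN, M_A = -111/8 kN·m, R_B = -531/16 kN, M_B = 165/8 kN·m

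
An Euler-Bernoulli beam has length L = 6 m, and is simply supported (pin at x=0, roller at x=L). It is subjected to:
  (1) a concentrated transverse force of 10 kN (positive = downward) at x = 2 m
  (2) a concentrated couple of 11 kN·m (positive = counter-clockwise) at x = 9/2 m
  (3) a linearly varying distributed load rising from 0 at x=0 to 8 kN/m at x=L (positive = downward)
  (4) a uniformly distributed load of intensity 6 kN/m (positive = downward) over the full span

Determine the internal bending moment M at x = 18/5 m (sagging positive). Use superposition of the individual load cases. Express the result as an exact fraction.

Load 1 — point force P=10 kN at a=2 m (b=L-a=4):
  M_1 = Pa(L-x)/L  [x>a] = 10·2·(6-(18/5))/6 = 8 kN·m
Load 2 — applied couple M₀=11 kN·m at a=9/2 m (b=L-a=3/2):
  M_2 = M₀x/L  [x≤a] = 11·(18/5)/6 = 33/5 kN·m
Load 3 — triangular load w₀=8 kN/m (0→w₀ over full span):
  M_3 = w₀Lx/6 - w₀x³/(6L) = 8·6·(18/5)/6 - 8·(18/5)³/(6·6) = 2304/125 kN·m
Load 4 — uniform load w=6 kN/m over full span:
  M_4 = wx(L-x)/2 = 6·(18/5)·(6-(18/5))/2 = 648/25 kN·m
Superposition: M = Σ M_i = 7369/125 kN·m ≈ 58.952000 kN·m

M(18/5) = 7369/125 kN·m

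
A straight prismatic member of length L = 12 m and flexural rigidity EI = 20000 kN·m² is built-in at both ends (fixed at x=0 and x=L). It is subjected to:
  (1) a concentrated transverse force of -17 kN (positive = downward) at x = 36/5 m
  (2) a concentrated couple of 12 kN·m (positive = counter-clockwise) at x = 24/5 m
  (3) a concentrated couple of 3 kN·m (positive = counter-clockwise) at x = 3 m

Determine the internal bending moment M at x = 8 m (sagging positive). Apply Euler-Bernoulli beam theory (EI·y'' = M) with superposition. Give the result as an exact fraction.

Load 1 — point force P=-17 kN at a=36/5 m (b=L-a=24/5):
  M_1 = Pa²(a+3b)(L-x)/L³ - Pa²b/L²  [x>a] = (-17)·(36/5)²·((36/5)+3·(24/5))·(12-8)/12³ - (-17)·(36/5)²·(24/5)/12² = -1836/125 kN·m
Load 2 — applied couple M₀=12 kN·m at a=24/5 m (b=L-a=36/5):
  M_2 = R_Ax - M_A - M₀  [x>a] with R_A=36/25, M_A=36/25 = (36/25)·8 - (36/25) - 12 = -48/25 kN·m
Load 3 — applied couple M₀=3 kN·m at a=3 m (b=L-a=9):
  M_3 = R_Ax - M_A - M₀  [x>a] with R_A=9/32, M_A=-9/16 = (9/32)·8 - (-9/16) - 3 = -3/16 kN·m
Superposition: M = Σ M_i = -33591/2000 kN·m ≈ -16.795500 kN·m

M(8) = -33591/2000 kN·m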